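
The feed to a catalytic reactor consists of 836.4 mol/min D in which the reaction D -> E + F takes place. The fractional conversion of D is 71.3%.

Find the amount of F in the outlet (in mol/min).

596 mol/min

D reacted = 0.713 × 836.4 = 596.4 mol/min; ν_D = −1, so ξ = 596.4/1 = 596.4 mol/min.
Outlet amounts (n = n₀ + ν ξ):
  D: 836.4 − 1(596.4) = 240
  E: 0 + 1(596.4) = 596.4
  F: 0 + 1(596.4) = 596.4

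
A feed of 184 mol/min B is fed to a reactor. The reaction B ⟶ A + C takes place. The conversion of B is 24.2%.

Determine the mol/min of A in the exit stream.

B reacted = 0.242 × 184 = 44.53 mol/min; ν_B = −1, so ξ = 44.53/1 = 44.53 mol/min.
Outlet amounts (n = n₀ + ν ξ):
  B: 184 − 1(44.53) = 139.5
  A: 0 + 1(44.53) = 44.53
  C: 0 + 1(44.53) = 44.53

44.5 mol/min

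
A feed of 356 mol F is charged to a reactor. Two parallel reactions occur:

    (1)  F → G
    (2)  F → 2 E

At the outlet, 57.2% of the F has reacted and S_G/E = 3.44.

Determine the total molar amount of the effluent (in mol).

Conversion of F: F consumed = 0.572 × 356 = 203.6 mol = 1ξ₁ + 1ξ₂.
Selectivity: 1ξ₁ / (2ξ₂) = 3.44 → ξ₁ = 6.88 ξ₂.
Substitute: (1·6.88 + 1) ξ₂ = 203.6 → ξ₂ = 25.84 mol, ξ₁ = 177.8 mol.
Outlet amounts (n = n₀ + Σ ν·ξ):
  F: 356 − 1(177.8) − 1(25.84) = 152.4
  G: 0 + 1(177.8) = 177.8
  E: 0 + 2(25.84) = 51.68
Total out = 152.4 + 177.8 + 51.68 = 381.8 mol.

382 mol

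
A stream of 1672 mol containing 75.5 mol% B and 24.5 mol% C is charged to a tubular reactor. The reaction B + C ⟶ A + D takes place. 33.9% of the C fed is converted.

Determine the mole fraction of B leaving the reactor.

C reacted = 0.339 × 409.6 = 138.9 mol; ν_C = −1, so ξ = 138.9/1 = 138.9 mol.
Outlet amounts (n = n₀ + ν ξ):
  B: 1262 − 1(138.9) = 1123
  C: 409.6 − 1(138.9) = 270.8
  A: 0 + 1(138.9) = 138.9
  D: 0 + 1(138.9) = 138.9
Total out = 1672 mol; y_B = 1123 / 1672 = 0.6719.

0.672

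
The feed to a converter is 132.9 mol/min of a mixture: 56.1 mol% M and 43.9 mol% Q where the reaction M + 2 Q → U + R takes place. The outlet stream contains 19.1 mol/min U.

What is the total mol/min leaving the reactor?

For U: n = n₀ + 1ξ → 19.1 = 0 + 1ξ, giving ξ = 19.1 mol/min.
Outlet amounts (n = n₀ + ν ξ):
  M: 74.56 − 1(19.1) = 55.46
  Q: 58.34 − 2(19.1) = 20.14
  U: 0 + 1(19.1) = 19.1
  R: 0 + 1(19.1) = 19.1
Total out = 55.46 + 20.14 + 19.1 + 19.1 = 113.8 mol/min.

114 mol/min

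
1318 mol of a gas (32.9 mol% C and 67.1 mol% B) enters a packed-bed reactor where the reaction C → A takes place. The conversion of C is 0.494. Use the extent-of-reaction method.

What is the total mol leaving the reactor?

C reacted = 0.494 × 433.6 = 214.2 mol; ν_C = −1, so ξ = 214.2/1 = 214.2 mol.
Outlet amounts (n = n₀ + ν ξ):
  C: 433.6 − 1(214.2) = 219.4
  A: 0 + 1(214.2) = 214.2
  B: 884.4 (inert)
Total out = 219.4 + 214.2 + 884.4 = 1318 mol.

1320 mol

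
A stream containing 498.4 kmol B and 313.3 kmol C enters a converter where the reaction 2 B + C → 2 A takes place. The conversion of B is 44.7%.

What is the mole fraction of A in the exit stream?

B reacted = 0.447 × 498.4 = 222.8 kmol; ν_B = −2, so ξ = 222.8/2 = 111.4 kmol.
Outlet amounts (n = n₀ + ν ξ):
  B: 498.4 − 2(111.4) = 275.6
  C: 313.3 − 1(111.4) = 201.9
  A: 0 + 2(111.4) = 222.8
Total out = 700.3 kmol; y_A = 222.8 / 700.3 = 0.3181.

0.318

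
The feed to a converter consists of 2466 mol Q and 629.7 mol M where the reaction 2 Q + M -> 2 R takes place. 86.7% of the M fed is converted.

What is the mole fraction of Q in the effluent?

0.539

M reacted = 0.867 × 629.7 = 545.9 mol; ν_M = −1, so ξ = 545.9/1 = 545.9 mol.
Outlet amounts (n = n₀ + ν ξ):
  Q: 2466 − 2(545.9) = 1374
  M: 629.7 − 1(545.9) = 83.75
  R: 0 + 2(545.9) = 1092
Total out = 2550 mol; y_Q = 1374 / 2550 = 0.5389.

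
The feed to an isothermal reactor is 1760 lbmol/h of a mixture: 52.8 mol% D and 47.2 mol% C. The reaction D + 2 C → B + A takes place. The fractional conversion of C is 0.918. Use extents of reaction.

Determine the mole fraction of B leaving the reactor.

C reacted = 0.918 × 830.7 = 762.6 lbmol/h; ν_C = −2, so ξ = 762.6/2 = 381.3 lbmol/h.
Outlet amounts (n = n₀ + ν ξ):
  D: 929.3 − 1(381.3) = 548
  C: 830.7 − 2(381.3) = 68.12
  B: 0 + 1(381.3) = 381.3
  A: 0 + 1(381.3) = 381.3
Total out = 1379 lbmol/h; y_B = 381.3 / 1379 = 0.2766.

0.277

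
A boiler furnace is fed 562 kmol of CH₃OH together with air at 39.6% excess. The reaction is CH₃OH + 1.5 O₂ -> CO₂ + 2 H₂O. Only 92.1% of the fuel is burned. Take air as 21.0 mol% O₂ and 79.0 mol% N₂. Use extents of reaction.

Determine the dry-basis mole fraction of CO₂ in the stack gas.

Stoichiometric O₂ = 1.5 × 562 = 843 kmol; O₂ fed = 843 × 1.396 = 1177 kmol.
N₂ fed = 1177 × 79/21 = 4427 kmol.
Fuel reacted = 0.921 × 562 → ξ = 517.6 kmol.
Outlet (n = n₀ + ν ξ):
  CH₃OH: 562 − 1(517.6) = 44.4
  O₂: 1177 − 1.5(517.6) = 400.4
  N₂: 4427 (inert)
  CO₂: 0 + 1(517.6) = 517.6
  H₂O: 0 + 2(517.6) = 1035
Dry total = 5390 kmol; y_CO₂ (dry) = 517.6 / 5390 = 0.09604.

0.096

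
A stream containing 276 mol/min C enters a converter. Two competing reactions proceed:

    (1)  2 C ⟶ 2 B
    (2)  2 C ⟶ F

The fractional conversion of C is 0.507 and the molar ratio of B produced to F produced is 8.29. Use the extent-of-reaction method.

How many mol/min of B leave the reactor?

Conversion of C: C consumed = 0.507 × 276 = 139.9 mol/min = 2ξ₁ + 2ξ₂.
Selectivity: 2ξ₁ / (1ξ₂) = 8.29 → ξ₁ = 4.145 ξ₂.
Substitute: (2·4.145 + 2) ξ₂ = 139.9 → ξ₂ = 13.6 mol/min, ξ₁ = 56.37 mol/min.
Outlet amounts (n = n₀ + Σ ν·ξ):
  C: 276 − 2(56.37) − 2(13.6) = 136.1
  B: 0 + 2(56.37) = 112.7
  F: 0 + 1(13.6) = 13.6

113 mol/min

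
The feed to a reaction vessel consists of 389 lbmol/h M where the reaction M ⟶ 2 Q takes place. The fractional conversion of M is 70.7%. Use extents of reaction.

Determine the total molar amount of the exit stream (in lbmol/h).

M reacted = 0.707 × 389 = 275 lbmol/h; ν_M = −1, so ξ = 275/1 = 275 lbmol/h.
Outlet amounts (n = n₀ + ν ξ):
  M: 389 − 1(275) = 114
  Q: 0 + 2(275) = 550
Total out = 114 + 550 = 664 lbmol/h.

664 lbmol/h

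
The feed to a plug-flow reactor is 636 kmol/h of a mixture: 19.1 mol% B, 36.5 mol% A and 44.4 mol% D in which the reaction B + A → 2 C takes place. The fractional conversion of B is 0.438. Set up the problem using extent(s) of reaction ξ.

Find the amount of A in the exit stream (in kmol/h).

179 kmol/h

B reacted = 0.438 × 121.5 = 53.21 kmol/h; ν_B = −1, so ξ = 53.21/1 = 53.21 kmol/h.
Outlet amounts (n = n₀ + ν ξ):
  B: 121.5 − 1(53.21) = 68.27
  A: 232.1 − 1(53.21) = 178.9
  C: 0 + 2(53.21) = 106.4
  D: 282.4 (inert)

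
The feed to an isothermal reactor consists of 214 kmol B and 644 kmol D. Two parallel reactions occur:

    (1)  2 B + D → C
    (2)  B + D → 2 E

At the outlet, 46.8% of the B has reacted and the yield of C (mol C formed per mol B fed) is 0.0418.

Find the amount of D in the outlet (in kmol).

Yield of C: 1ξ₁ / 214 = 0.0418 → ξ₁ = 8.945 kmol.
Conversion of B: 2ξ₁ + 1ξ₂ = 0.468 × 214 = 100.2 → ξ₂ = 82.26 kmol.
Outlet amounts (n = n₀ + Σ ν·ξ):
  B: 214 − 2(8.945) − 1(82.26) = 113.8
  D: 644 − 1(8.945) − 1(82.26) = 552.8
  C: 0 + 1(8.945) = 8.945
  E: 0 + 2(82.26) = 164.5

553 kmol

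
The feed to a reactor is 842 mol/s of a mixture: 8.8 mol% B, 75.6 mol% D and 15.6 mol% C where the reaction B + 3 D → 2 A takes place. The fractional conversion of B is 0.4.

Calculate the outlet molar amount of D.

548 mol/s

B reacted = 0.4 × 74.1 = 29.64 mol/s; ν_B = −1, so ξ = 29.64/1 = 29.64 mol/s.
Outlet amounts (n = n₀ + ν ξ):
  B: 74.1 − 1(29.64) = 44.46
  D: 636.6 − 3(29.64) = 547.6
  A: 0 + 2(29.64) = 59.28
  C: 131.4 (inert)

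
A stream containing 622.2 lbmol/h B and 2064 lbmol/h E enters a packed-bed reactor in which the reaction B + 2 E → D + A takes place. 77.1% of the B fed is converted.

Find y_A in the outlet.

B reacted = 0.771 × 622.2 = 479.7 lbmol/h; ν_B = −1, so ξ = 479.7/1 = 479.7 lbmol/h.
Outlet amounts (n = n₀ + ν ξ):
  B: 622.2 − 1(479.7) = 142.5
  E: 2064 − 2(479.7) = 1105
  D: 0 + 1(479.7) = 479.7
  A: 0 + 1(479.7) = 479.7
Total out = 2206 lbmol/h; y_A = 479.7 / 2206 = 0.2174.

0.217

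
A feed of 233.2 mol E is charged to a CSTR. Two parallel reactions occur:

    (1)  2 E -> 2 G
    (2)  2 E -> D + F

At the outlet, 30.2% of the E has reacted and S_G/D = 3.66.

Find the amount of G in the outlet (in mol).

45.5 mol

Conversion of E: E consumed = 0.302 × 233.2 = 70.43 mol = 2ξ₁ + 2ξ₂.
Selectivity: 2ξ₁ / (1ξ₂) = 3.66 → ξ₁ = 1.83 ξ₂.
Substitute: (2·1.83 + 2) ξ₂ = 70.43 → ξ₂ = 12.44 mol, ξ₁ = 22.77 mol.
Outlet amounts (n = n₀ + Σ ν·ξ):
  E: 233.2 − 2(22.77) − 2(12.44) = 162.8
  G: 0 + 2(22.77) = 45.54
  D: 0 + 1(12.44) = 12.44
  F: 0 + 1(12.44) = 12.44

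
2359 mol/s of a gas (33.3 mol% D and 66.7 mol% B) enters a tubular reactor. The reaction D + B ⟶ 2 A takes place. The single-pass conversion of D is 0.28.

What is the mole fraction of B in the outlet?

D reacted = 0.28 × 785.5 = 220 mol/s; ν_D = −1, so ξ = 220/1 = 220 mol/s.
Outlet amounts (n = n₀ + ν ξ):
  D: 785.5 − 1(220) = 565.6
  B: 1573 − 1(220) = 1353
  A: 0 + 2(220) = 439.9
Total out = 2359 mol/s; y_B = 1353 / 2359 = 0.5738.

0.574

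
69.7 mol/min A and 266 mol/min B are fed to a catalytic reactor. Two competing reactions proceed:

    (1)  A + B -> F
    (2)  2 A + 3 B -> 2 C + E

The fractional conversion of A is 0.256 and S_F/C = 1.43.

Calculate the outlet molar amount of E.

Conversion of A: A consumed = 0.256 × 69.7 = 17.84 mol/min = 1ξ₁ + 2ξ₂.
Selectivity: 1ξ₁ / (2ξ₂) = 1.43 → ξ₁ = 2.86 ξ₂.
Substitute: (1·2.86 + 2) ξ₂ = 17.84 → ξ₂ = 3.671 mol/min, ξ₁ = 10.5 mol/min.
Outlet amounts (n = n₀ + Σ ν·ξ):
  A: 69.7 − 1(10.5) − 2(3.671) = 51.86
  B: 266 − 1(10.5) − 3(3.671) = 244.5
  F: 0 + 1(10.5) = 10.5
  C: 0 + 2(3.671) = 7.343
  E: 0 + 1(3.671) = 3.671

3.67 mol/min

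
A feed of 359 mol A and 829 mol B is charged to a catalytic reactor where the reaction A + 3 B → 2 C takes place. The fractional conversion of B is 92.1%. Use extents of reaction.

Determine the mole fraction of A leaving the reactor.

0.154

B reacted = 0.921 × 829 = 763.5 mol; ν_B = −3, so ξ = 763.5/3 = 254.5 mol.
Outlet amounts (n = n₀ + ν ξ):
  A: 359 − 1(254.5) = 104.5
  B: 829 − 3(254.5) = 65.49
  C: 0 + 2(254.5) = 509
Total out = 679 mol; y_A = 104.5 / 679 = 0.1539.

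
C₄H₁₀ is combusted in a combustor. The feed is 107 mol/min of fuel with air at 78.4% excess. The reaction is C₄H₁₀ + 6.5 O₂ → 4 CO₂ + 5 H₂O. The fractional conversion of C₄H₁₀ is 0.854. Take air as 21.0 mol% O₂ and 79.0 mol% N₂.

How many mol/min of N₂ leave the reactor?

4670 mol/min

Stoichiometric O₂ = 6.5 × 107 = 695.5 mol/min; O₂ fed = 695.5 × 1.784 = 1241 mol/min.
N₂ fed = 1241 × 79/21 = 4668 mol/min.
Fuel reacted = 0.854 × 107 → ξ = 91.38 mol/min.
Outlet (n = n₀ + ν ξ):
  C₄H₁₀: 107 − 1(91.38) = 15.62
  O₂: 1241 − 6.5(91.38) = 646.8
  N₂: 4668 (inert)
  CO₂: 0 + 4(91.38) = 365.5
  H₂O: 0 + 5(91.38) = 456.9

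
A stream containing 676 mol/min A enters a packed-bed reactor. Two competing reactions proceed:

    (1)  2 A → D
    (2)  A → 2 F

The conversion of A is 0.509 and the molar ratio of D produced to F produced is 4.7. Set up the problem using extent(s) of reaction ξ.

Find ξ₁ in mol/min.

Conversion of A: A consumed = 0.509 × 676 = 344.1 mol/min = 2ξ₁ + 1ξ₂.
Selectivity: 1ξ₁ / (2ξ₂) = 4.7 → ξ₁ = 9.4 ξ₂.
Substitute: (2·9.4 + 1) ξ₂ = 344.1 → ξ₂ = 17.38 mol/min, ξ₁ = 163.4 mol/min.
Outlet amounts (n = n₀ + Σ ν·ξ):
  A: 676 − 2(163.4) − 1(17.38) = 331.9
  D: 0 + 1(163.4) = 163.4
  F: 0 + 2(17.38) = 34.76

ξ₁ = 163 mol/min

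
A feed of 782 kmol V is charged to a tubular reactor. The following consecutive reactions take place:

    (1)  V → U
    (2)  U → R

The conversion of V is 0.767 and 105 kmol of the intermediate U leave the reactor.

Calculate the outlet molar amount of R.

Conversion of V: V consumed = 1ξ₁ = 0.767 × 782 → ξ₁ = 599.8 kmol.
U balance: n_U = 0 + 1ξ₁ − 1ξ₂ = 105 → ξ₂ = (1·599.8 − 105)/1 = 494.8 kmol.
Outlet amounts (n = n₀ + Σ ν·ξ):
  V: 782 − 1(599.8) = 182.2
  U: 0 + 1(599.8) − 1(494.8) = 105
  R: 0 + 1(494.8) = 494.8

495 kmol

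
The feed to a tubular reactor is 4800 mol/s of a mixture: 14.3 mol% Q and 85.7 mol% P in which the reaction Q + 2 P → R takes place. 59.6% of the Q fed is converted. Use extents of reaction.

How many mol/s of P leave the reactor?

3300 mol/s

Q reacted = 0.596 × 686.4 = 409.1 mol/s; ν_Q = −1, so ξ = 409.1/1 = 409.1 mol/s.
Outlet amounts (n = n₀ + ν ξ):
  Q: 686.4 − 1(409.1) = 277.3
  P: 4114 − 2(409.1) = 3295
  R: 0 + 1(409.1) = 409.1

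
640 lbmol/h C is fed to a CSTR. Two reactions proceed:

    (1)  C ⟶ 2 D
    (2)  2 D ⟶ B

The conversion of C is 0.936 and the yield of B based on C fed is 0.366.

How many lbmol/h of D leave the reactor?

Conversion of C: C consumed = 1ξ₁ = 0.936 × 640 → ξ₁ = 599 lbmol/h.
Yield of B: 1ξ₂ / 640 = 0.366 → ξ₂ = 234.2 lbmol/h.
Outlet amounts (n = n₀ + Σ ν·ξ):
  C: 640 − 1(599) = 40.96
  D: 0 + 2(599) − 2(234.2) = 729.6
  B: 0 + 1(234.2) = 234.2

730 lbmol/h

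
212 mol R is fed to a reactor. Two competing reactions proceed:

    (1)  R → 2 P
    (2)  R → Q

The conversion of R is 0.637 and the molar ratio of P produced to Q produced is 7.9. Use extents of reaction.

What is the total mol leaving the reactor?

Conversion of R: R consumed = 0.637 × 212 = 135 mol = 1ξ₁ + 1ξ₂.
Selectivity: 2ξ₁ / (1ξ₂) = 7.9 → ξ₁ = 3.95 ξ₂.
Substitute: (1·3.95 + 1) ξ₂ = 135 → ξ₂ = 27.28 mol, ξ₁ = 107.8 mol.
Outlet amounts (n = n₀ + Σ ν·ξ):
  R: 212 − 1(107.8) − 1(27.28) = 76.96
  P: 0 + 2(107.8) = 215.5
  Q: 0 + 1(27.28) = 27.28
Total out = 76.96 + 215.5 + 27.28 = 319.8 mol.

320 mol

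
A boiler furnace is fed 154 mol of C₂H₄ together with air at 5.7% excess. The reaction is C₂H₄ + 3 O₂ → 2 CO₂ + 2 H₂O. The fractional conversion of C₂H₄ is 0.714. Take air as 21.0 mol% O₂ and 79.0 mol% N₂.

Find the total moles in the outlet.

2480 mol

Stoichiometric O₂ = 3 × 154 = 462 mol; O₂ fed = 462 × 1.057 = 488.3 mol.
N₂ fed = 488.3 × 79/21 = 1837 mol.
Fuel reacted = 0.714 × 154 → ξ = 110 mol.
Outlet (n = n₀ + ν ξ):
  C₂H₄: 154 − 1(110) = 44.04
  O₂: 488.3 − 3(110) = 158.5
  N₂: 1837 (inert)
  CO₂: 0 + 2(110) = 219.9
  H₂O: 0 + 2(110) = 219.9
Total out = 44.04 + 158.5 + 1837 + 219.9 + 219.9 = 2479 mol.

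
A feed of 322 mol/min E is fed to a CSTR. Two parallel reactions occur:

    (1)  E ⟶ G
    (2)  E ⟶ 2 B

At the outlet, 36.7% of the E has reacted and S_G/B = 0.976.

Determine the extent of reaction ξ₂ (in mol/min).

ξ₂ = 40 mol/min

Conversion of E: E consumed = 0.367 × 322 = 118.2 mol/min = 1ξ₁ + 1ξ₂.
Selectivity: 1ξ₁ / (2ξ₂) = 0.976 → ξ₁ = 1.952 ξ₂.
Substitute: (1·1.952 + 1) ξ₂ = 118.2 → ξ₂ = 40.03 mol/min, ξ₁ = 78.14 mol/min.
Outlet amounts (n = n₀ + Σ ν·ξ):
  E: 322 − 1(78.14) − 1(40.03) = 203.8
  G: 0 + 1(78.14) = 78.14
  B: 0 + 2(40.03) = 80.06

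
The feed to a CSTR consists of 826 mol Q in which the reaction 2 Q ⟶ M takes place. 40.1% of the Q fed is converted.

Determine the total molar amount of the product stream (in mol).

Q reacted = 0.401 × 826 = 331.2 mol; ν_Q = −2, so ξ = 331.2/2 = 165.6 mol.
Outlet amounts (n = n₀ + ν ξ):
  Q: 826 − 2(165.6) = 494.8
  M: 0 + 1(165.6) = 165.6
Total out = 494.8 + 165.6 = 660.4 mol.

660 mol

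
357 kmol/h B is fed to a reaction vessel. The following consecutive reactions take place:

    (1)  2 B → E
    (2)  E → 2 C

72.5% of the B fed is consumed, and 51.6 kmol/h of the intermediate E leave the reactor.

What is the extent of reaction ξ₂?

ξ₂ = 77.8 kmol/h

Conversion of B: B consumed = 2ξ₁ = 0.725 × 357 → ξ₁ = 129.4 kmol/h.
E balance: n_E = 0 + 1ξ₁ − 1ξ₂ = 51.6 → ξ₂ = (1·129.4 − 51.6)/1 = 77.81 kmol/h.
Outlet amounts (n = n₀ + Σ ν·ξ):
  B: 357 − 2(129.4) = 98.18
  E: 0 + 1(129.4) − 1(77.81) = 51.6
  C: 0 + 2(77.81) = 155.6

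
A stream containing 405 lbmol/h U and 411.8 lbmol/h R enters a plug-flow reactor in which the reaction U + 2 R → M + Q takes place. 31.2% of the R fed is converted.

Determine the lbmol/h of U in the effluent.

R reacted = 0.312 × 411.8 = 128.5 lbmol/h; ν_R = −2, so ξ = 128.5/2 = 64.24 lbmol/h.
Outlet amounts (n = n₀ + ν ξ):
  U: 405 − 1(64.24) = 340.8
  R: 411.8 − 2(64.24) = 283.3
  M: 0 + 1(64.24) = 64.24
  Q: 0 + 1(64.24) = 64.24

341 lbmol/h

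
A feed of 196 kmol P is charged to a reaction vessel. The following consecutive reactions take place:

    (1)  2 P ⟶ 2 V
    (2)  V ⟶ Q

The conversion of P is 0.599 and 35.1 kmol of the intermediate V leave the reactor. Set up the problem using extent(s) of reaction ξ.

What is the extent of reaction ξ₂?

Conversion of P: P consumed = 2ξ₁ = 0.599 × 196 → ξ₁ = 58.7 kmol.
V balance: n_V = 0 + 2ξ₁ − 1ξ₂ = 35.1 → ξ₂ = (2·58.7 − 35.1)/1 = 82.3 kmol.
Outlet amounts (n = n₀ + Σ ν·ξ):
  P: 196 − 2(58.7) = 78.6
  V: 0 + 2(58.7) − 1(82.3) = 35.1
  Q: 0 + 1(82.3) = 82.3

ξ₂ = 82.3 kmol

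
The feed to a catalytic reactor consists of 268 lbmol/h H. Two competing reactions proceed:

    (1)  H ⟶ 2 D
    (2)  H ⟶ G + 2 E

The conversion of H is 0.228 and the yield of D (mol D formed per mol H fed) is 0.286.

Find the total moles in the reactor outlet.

352 lbmol/h

Yield of D: 2ξ₁ / 268 = 0.286 → ξ₁ = 38.32 lbmol/h.
Conversion of H: 1ξ₁ + 1ξ₂ = 0.228 × 268 = 61.1 → ξ₂ = 22.78 lbmol/h.
Outlet amounts (n = n₀ + Σ ν·ξ):
  H: 268 − 1(38.32) − 1(22.78) = 206.9
  D: 0 + 2(38.32) = 76.65
  G: 0 + 1(22.78) = 22.78
  E: 0 + 2(22.78) = 45.56
Total out = 206.9 + 76.65 + 22.78 + 45.56 = 351.9 lbmol/h.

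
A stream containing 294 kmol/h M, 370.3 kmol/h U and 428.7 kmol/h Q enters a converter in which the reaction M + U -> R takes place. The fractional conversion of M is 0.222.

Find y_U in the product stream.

0.297

M reacted = 0.222 × 294 = 65.27 kmol/h; ν_M = −1, so ξ = 65.27/1 = 65.27 kmol/h.
Outlet amounts (n = n₀ + ν ξ):
  M: 294 − 1(65.27) = 228.7
  U: 370.3 − 1(65.27) = 305
  R: 0 + 1(65.27) = 65.27
  Q: 428.7 (inert)
Total out = 1028 kmol/h; y_U = 305 / 1028 = 0.2968.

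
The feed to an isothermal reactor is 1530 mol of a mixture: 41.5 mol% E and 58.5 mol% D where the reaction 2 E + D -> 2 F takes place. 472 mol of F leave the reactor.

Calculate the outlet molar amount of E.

163 mol

For F: n = n₀ + 2ξ → 472 = 0 + 2ξ, giving ξ = 236 mol.
Outlet amounts (n = n₀ + ν ξ):
  E: 635 − 2(236) = 163
  D: 895 − 1(236) = 659
  F: 0 + 2(236) = 472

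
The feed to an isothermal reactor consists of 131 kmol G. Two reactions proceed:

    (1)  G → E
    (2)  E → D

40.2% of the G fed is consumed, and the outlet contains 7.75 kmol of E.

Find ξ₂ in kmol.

Conversion of G: G consumed = 1ξ₁ = 0.402 × 131 → ξ₁ = 52.66 kmol.
E balance: n_E = 0 + 1ξ₁ − 1ξ₂ = 7.75 → ξ₂ = (1·52.66 − 7.75)/1 = 44.91 kmol.
Outlet amounts (n = n₀ + Σ ν·ξ):
  G: 131 − 1(52.66) = 78.34
  E: 0 + 1(52.66) − 1(44.91) = 7.75
  D: 0 + 1(44.91) = 44.91

ξ₂ = 44.9 kmol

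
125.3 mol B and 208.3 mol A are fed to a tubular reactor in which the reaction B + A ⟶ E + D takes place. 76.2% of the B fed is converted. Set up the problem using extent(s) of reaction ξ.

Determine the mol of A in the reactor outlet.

B reacted = 0.762 × 125.3 = 95.48 mol; ν_B = −1, so ξ = 95.48/1 = 95.48 mol.
Outlet amounts (n = n₀ + ν ξ):
  B: 125.3 − 1(95.48) = 29.82
  A: 208.3 − 1(95.48) = 112.8
  E: 0 + 1(95.48) = 95.48
  D: 0 + 1(95.48) = 95.48

113 mol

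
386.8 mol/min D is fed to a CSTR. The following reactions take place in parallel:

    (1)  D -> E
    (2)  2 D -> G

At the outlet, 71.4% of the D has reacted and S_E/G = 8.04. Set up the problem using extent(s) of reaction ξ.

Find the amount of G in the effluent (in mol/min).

Conversion of D: D consumed = 0.714 × 386.8 = 276.2 mol/min = 1ξ₁ + 2ξ₂.
Selectivity: 1ξ₁ / (1ξ₂) = 8.04 → ξ₁ = 8.04 ξ₂.
Substitute: (1·8.04 + 2) ξ₂ = 276.2 → ξ₂ = 27.51 mol/min, ξ₁ = 221.2 mol/min.
Outlet amounts (n = n₀ + Σ ν·ξ):
  D: 386.8 − 1(221.2) − 2(27.51) = 110.6
  E: 0 + 1(221.2) = 221.2
  G: 0 + 1(27.51) = 27.51

27.5 mol/min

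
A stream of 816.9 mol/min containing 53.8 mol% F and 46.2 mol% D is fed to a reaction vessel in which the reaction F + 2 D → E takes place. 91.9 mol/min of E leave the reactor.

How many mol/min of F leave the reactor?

348 mol/min

For E: n = n₀ + 1ξ → 91.9 = 0 + 1ξ, giving ξ = 91.9 mol/min.
Outlet amounts (n = n₀ + ν ξ):
  F: 439.5 − 1(91.9) = 347.6
  D: 377.4 − 2(91.9) = 193.6
  E: 0 + 1(91.9) = 91.9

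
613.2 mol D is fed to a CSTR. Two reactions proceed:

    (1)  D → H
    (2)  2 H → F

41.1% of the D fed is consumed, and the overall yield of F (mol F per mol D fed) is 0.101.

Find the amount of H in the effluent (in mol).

Conversion of D: D consumed = 1ξ₁ = 0.411 × 613.2 → ξ₁ = 252 mol.
Yield of F: 1ξ₂ / 613.2 = 0.101 → ξ₂ = 61.93 mol.
Outlet amounts (n = n₀ + Σ ν·ξ):
  D: 613.2 − 1(252) = 361.2
  H: 0 + 1(252) − 2(61.93) = 128.2
  F: 0 + 1(61.93) = 61.93

128 mol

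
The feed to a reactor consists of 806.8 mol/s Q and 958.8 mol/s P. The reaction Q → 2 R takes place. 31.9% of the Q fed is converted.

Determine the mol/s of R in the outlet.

515 mol/s

Q reacted = 0.319 × 806.8 = 257.4 mol/s; ν_Q = −1, so ξ = 257.4/1 = 257.4 mol/s.
Outlet amounts (n = n₀ + ν ξ):
  Q: 806.8 − 1(257.4) = 549.4
  R: 0 + 2(257.4) = 514.7
  P: 958.8 (inert)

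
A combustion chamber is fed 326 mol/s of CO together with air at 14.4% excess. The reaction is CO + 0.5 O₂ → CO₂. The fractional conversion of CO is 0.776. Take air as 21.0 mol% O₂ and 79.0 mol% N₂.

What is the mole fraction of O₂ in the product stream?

0.0552

Stoichiometric O₂ = 0.5 × 326 = 163 mol/s; O₂ fed = 163 × 1.144 = 186.5 mol/s.
N₂ fed = 186.5 × 79/21 = 701.5 mol/s.
Fuel reacted = 0.776 × 326 → ξ = 253 mol/s.
Outlet (n = n₀ + ν ξ):
  CO: 326 − 1(253) = 73.02
  O₂: 186.5 − 0.5(253) = 59.98
  N₂: 701.5 (inert)
  CO₂: 0 + 1(253) = 253
Total out = 1087 mol/s; y_O₂ = 59.98 / 1087 = 0.05516.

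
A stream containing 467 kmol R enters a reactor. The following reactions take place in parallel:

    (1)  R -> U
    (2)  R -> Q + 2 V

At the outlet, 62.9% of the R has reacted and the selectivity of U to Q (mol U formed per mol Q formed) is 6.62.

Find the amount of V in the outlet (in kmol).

77.1 kmol

Conversion of R: R consumed = 0.629 × 467 = 293.7 kmol = 1ξ₁ + 1ξ₂.
Selectivity: 1ξ₁ / (1ξ₂) = 6.62 → ξ₁ = 6.62 ξ₂.
Substitute: (1·6.62 + 1) ξ₂ = 293.7 → ξ₂ = 38.55 kmol, ξ₁ = 255.2 kmol.
Outlet amounts (n = n₀ + Σ ν·ξ):
  R: 467 − 1(255.2) − 1(38.55) = 173.3
  U: 0 + 1(255.2) = 255.2
  Q: 0 + 1(38.55) = 38.55
  V: 0 + 2(38.55) = 77.1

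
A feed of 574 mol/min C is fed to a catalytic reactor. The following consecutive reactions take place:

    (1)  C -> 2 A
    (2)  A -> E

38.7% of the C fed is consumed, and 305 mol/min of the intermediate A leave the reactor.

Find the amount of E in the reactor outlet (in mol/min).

139 mol/min

Conversion of C: C consumed = 1ξ₁ = 0.387 × 574 → ξ₁ = 222.1 mol/min.
A balance: n_A = 0 + 2ξ₁ − 1ξ₂ = 305 → ξ₂ = (2·222.1 − 305)/1 = 139.3 mol/min.
Outlet amounts (n = n₀ + Σ ν·ξ):
  C: 574 − 1(222.1) = 351.9
  A: 0 + 2(222.1) − 1(139.3) = 305
  E: 0 + 1(139.3) = 139.3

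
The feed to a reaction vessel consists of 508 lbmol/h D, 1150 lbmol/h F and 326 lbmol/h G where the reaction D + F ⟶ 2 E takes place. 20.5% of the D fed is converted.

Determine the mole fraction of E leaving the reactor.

0.105

D reacted = 0.205 × 508 = 104.1 lbmol/h; ν_D = −1, so ξ = 104.1/1 = 104.1 lbmol/h.
Outlet amounts (n = n₀ + ν ξ):
  D: 508 − 1(104.1) = 403.9
  F: 1150 − 1(104.1) = 1046
  E: 0 + 2(104.1) = 208.3
  G: 326 (inert)
Total out = 1984 lbmol/h; y_E = 208.3 / 1984 = 0.105.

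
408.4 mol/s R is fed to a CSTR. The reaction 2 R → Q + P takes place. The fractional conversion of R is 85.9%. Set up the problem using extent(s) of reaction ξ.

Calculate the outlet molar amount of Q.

175 mol/s

R reacted = 0.859 × 408.4 = 350.8 mol/s; ν_R = −2, so ξ = 350.8/2 = 175.4 mol/s.
Outlet amounts (n = n₀ + ν ξ):
  R: 408.4 − 2(175.4) = 57.58
  Q: 0 + 1(175.4) = 175.4
  P: 0 + 1(175.4) = 175.4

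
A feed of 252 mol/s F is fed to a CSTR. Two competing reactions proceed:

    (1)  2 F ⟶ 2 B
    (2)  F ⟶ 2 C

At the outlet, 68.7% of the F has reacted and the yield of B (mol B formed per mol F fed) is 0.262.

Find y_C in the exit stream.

0.596

Yield of B: 2ξ₁ / 252 = 0.262 → ξ₁ = 33.01 mol/s.
Conversion of F: 2ξ₁ + 1ξ₂ = 0.687 × 252 = 173.1 → ξ₂ = 107.1 mol/s.
Outlet amounts (n = n₀ + Σ ν·ξ):
  F: 252 − 2(33.01) − 1(107.1) = 78.88
  B: 0 + 2(33.01) = 66.02
  C: 0 + 2(107.1) = 214.2
Total out = 359.1 mol/s; y_C = 214.2 / 359.1 = 0.5965.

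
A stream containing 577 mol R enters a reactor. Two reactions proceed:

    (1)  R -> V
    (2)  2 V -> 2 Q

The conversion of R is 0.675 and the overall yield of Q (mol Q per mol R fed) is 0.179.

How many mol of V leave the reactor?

Conversion of R: R consumed = 1ξ₁ = 0.675 × 577 → ξ₁ = 389.5 mol.
Yield of Q: 2ξ₂ / 577 = 0.179 → ξ₂ = 51.64 mol.
Outlet amounts (n = n₀ + Σ ν·ξ):
  R: 577 − 1(389.5) = 187.5
  V: 0 + 1(389.5) − 2(51.64) = 286.2
  Q: 0 + 2(51.64) = 103.3

286 mol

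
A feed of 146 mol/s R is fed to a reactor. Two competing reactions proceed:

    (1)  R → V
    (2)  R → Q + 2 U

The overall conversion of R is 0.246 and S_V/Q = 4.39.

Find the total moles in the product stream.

Conversion of R: R consumed = 0.246 × 146 = 35.92 mol/s = 1ξ₁ + 1ξ₂.
Selectivity: 1ξ₁ / (1ξ₂) = 4.39 → ξ₁ = 4.39 ξ₂.
Substitute: (1·4.39 + 1) ξ₂ = 35.92 → ξ₂ = 6.663 mol/s, ξ₁ = 29.25 mol/s.
Outlet amounts (n = n₀ + Σ ν·ξ):
  R: 146 − 1(29.25) − 1(6.663) = 110.1
  V: 0 + 1(29.25) = 29.25
  Q: 0 + 1(6.663) = 6.663
  U: 0 + 2(6.663) = 13.33
Total out = 110.1 + 29.25 + 6.663 + 13.33 = 159.3 mol/s.

159 mol/s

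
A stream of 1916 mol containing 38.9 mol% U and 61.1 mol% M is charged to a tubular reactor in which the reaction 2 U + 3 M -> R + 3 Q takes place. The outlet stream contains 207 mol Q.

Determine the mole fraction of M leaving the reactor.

0.522

For Q: n = n₀ + 3ξ → 207 = 0 + 3ξ, giving ξ = 69 mol.
Outlet amounts (n = n₀ + ν ξ):
  U: 745.3 − 2(69) = 607.3
  M: 1171 − 3(69) = 963.7
  R: 0 + 1(69) = 69
  Q: 0 + 3(69) = 207
Total out = 1847 mol; y_M = 963.7 / 1847 = 0.5218.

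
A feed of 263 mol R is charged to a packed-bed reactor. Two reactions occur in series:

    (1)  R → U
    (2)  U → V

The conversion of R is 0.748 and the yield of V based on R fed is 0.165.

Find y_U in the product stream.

Conversion of R: R consumed = 1ξ₁ = 0.748 × 263 → ξ₁ = 196.7 mol.
Yield of V: 1ξ₂ / 263 = 0.165 → ξ₂ = 43.4 mol.
Outlet amounts (n = n₀ + Σ ν·ξ):
  R: 263 − 1(196.7) = 66.28
  U: 0 + 1(196.7) − 1(43.4) = 153.3
  V: 0 + 1(43.4) = 43.4
Total out = 263 mol; y_U = 153.3 / 263 = 0.583.

0.583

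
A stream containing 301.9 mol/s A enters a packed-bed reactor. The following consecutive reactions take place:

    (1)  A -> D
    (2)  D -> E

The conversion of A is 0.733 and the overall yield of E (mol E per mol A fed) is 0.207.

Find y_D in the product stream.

Conversion of A: A consumed = 1ξ₁ = 0.733 × 301.9 → ξ₁ = 221.3 mol/s.
Yield of E: 1ξ₂ / 301.9 = 0.207 → ξ₂ = 62.49 mol/s.
Outlet amounts (n = n₀ + Σ ν·ξ):
  A: 301.9 − 1(221.3) = 80.61
  D: 0 + 1(221.3) − 1(62.49) = 158.8
  E: 0 + 1(62.49) = 62.49
Total out = 301.9 mol/s; y_D = 158.8 / 301.9 = 0.526.

0.526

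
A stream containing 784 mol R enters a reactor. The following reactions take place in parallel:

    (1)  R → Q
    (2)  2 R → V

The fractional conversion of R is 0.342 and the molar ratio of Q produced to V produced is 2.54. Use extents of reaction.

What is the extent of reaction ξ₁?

ξ₁ = 150 mol

Conversion of R: R consumed = 0.342 × 784 = 268.1 mol = 1ξ₁ + 2ξ₂.
Selectivity: 1ξ₁ / (1ξ₂) = 2.54 → ξ₁ = 2.54 ξ₂.
Substitute: (1·2.54 + 2) ξ₂ = 268.1 → ξ₂ = 59.06 mol, ξ₁ = 150 mol.
Outlet amounts (n = n₀ + Σ ν·ξ):
  R: 784 − 1(150) − 2(59.06) = 515.9
  Q: 0 + 1(150) = 150
  V: 0 + 1(59.06) = 59.06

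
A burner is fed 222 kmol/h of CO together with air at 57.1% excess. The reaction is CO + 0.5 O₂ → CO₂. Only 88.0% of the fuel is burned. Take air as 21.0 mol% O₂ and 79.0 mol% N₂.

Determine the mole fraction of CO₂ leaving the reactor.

0.205

Stoichiometric O₂ = 0.5 × 222 = 111 kmol/h; O₂ fed = 111 × 1.571 = 174.4 kmol/h.
N₂ fed = 174.4 × 79/21 = 656 kmol/h.
Fuel reacted = 0.88 × 222 → ξ = 195.4 kmol/h.
Outlet (n = n₀ + ν ξ):
  CO: 222 − 1(195.4) = 26.64
  O₂: 174.4 − 0.5(195.4) = 76.7
  N₂: 656 (inert)
  CO₂: 0 + 1(195.4) = 195.4
Total out = 954.7 kmol/h; y_CO₂ = 195.4 / 954.7 = 0.2046.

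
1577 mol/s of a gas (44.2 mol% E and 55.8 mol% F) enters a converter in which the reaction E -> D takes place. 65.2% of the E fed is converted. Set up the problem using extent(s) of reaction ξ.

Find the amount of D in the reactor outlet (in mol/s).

454 mol/s

E reacted = 0.652 × 697 = 454.5 mol/s; ν_E = −1, so ξ = 454.5/1 = 454.5 mol/s.
Outlet amounts (n = n₀ + ν ξ):
  E: 697 − 1(454.5) = 242.6
  D: 0 + 1(454.5) = 454.5
  F: 880 (inert)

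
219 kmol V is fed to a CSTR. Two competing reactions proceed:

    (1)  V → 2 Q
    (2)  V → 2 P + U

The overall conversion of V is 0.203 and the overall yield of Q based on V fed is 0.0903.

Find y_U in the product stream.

Yield of Q: 2ξ₁ / 219 = 0.0903 → ξ₁ = 9.888 kmol.
Conversion of V: 1ξ₁ + 1ξ₂ = 0.203 × 219 = 44.46 → ξ₂ = 34.57 kmol.
Outlet amounts (n = n₀ + Σ ν·ξ):
  V: 219 − 1(9.888) − 1(34.57) = 174.5
  Q: 0 + 2(9.888) = 19.78
  P: 0 + 2(34.57) = 69.14
  U: 0 + 1(34.57) = 34.57
Total out = 298 kmol; y_U = 34.57 / 298 = 0.116.

0.116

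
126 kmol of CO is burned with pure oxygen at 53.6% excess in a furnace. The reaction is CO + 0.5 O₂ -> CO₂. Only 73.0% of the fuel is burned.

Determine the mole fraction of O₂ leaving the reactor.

0.287

Stoichiometric O₂ = 0.5 × 126 = 63 kmol; O₂ fed = 63 × 1.536 = 96.77 kmol.
Fuel reacted = 0.73 × 126 → ξ = 91.98 kmol.
Outlet (n = n₀ + ν ξ):
  CO: 126 − 1(91.98) = 34.02
  O₂: 96.77 − 0.5(91.98) = 50.78
  CO₂: 0 + 1(91.98) = 91.98
Total out = 176.8 kmol; y_O₂ = 50.78 / 176.8 = 0.2872.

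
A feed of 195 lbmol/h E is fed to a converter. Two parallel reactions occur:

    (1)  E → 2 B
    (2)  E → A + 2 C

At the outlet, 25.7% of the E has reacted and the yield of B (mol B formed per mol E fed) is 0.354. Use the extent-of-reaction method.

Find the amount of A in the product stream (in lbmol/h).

Yield of B: 2ξ₁ / 195 = 0.354 → ξ₁ = 34.52 lbmol/h.
Conversion of E: 1ξ₁ + 1ξ₂ = 0.257 × 195 = 50.12 → ξ₂ = 15.6 lbmol/h.
Outlet amounts (n = n₀ + Σ ν·ξ):
  E: 195 − 1(34.52) − 1(15.6) = 144.9
  B: 0 + 2(34.52) = 69.03
  A: 0 + 1(15.6) = 15.6
  C: 0 + 2(15.6) = 31.2

15.6 lbmol/h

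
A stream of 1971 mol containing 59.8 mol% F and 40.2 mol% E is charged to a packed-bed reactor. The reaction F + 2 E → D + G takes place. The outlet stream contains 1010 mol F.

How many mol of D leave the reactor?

169 mol

For F: n = n₀ − 1ξ → 1010 = 1179 − 1ξ, giving ξ = 168.7 mol.
Outlet amounts (n = n₀ + ν ξ):
  F: 1179 − 1(168.7) = 1010
  E: 792.3 − 2(168.7) = 455
  D: 0 + 1(168.7) = 168.7
  G: 0 + 1(168.7) = 168.7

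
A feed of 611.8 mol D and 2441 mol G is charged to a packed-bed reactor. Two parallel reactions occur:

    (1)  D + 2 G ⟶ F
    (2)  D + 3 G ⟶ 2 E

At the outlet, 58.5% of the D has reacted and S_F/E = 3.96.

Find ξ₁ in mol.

Conversion of D: D consumed = 0.585 × 611.8 = 357.9 mol = 1ξ₁ + 1ξ₂.
Selectivity: 1ξ₁ / (2ξ₂) = 3.96 → ξ₁ = 7.92 ξ₂.
Substitute: (1·7.92 + 1) ξ₂ = 357.9 → ξ₂ = 40.12 mol, ξ₁ = 317.8 mol.
Outlet amounts (n = n₀ + Σ ν·ξ):
  D: 611.8 − 1(317.8) − 1(40.12) = 253.9
  G: 2441 − 2(317.8) − 3(40.12) = 1685
  F: 0 + 1(317.8) = 317.8
  E: 0 + 2(40.12) = 80.25

ξ₁ = 318 mol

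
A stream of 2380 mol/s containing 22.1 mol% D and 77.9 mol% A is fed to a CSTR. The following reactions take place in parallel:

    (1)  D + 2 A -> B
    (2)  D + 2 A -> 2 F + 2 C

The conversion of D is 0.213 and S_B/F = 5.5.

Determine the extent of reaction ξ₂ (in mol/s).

ξ₂ = 9.34 mol/s

Conversion of D: D consumed = 0.213 × 526 = 112 mol/s = 1ξ₁ + 1ξ₂.
Selectivity: 1ξ₁ / (2ξ₂) = 5.5 → ξ₁ = 11 ξ₂.
Substitute: (1·11 + 1) ξ₂ = 112 → ξ₂ = 9.336 mol/s, ξ₁ = 102.7 mol/s.
Outlet amounts (n = n₀ + Σ ν·ξ):
  D: 526 − 1(102.7) − 1(9.336) = 413.9
  A: 1854 − 2(102.7) − 2(9.336) = 1630
  B: 0 + 1(102.7) = 102.7
  F: 0 + 2(9.336) = 18.67
  C: 0 + 2(9.336) = 18.67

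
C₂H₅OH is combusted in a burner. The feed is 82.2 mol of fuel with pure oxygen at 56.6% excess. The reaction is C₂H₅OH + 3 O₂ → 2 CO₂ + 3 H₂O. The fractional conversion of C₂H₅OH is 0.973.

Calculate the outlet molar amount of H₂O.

240 mol

Stoichiometric O₂ = 3 × 82.2 = 246.6 mol; O₂ fed = 246.6 × 1.566 = 386.2 mol.
Fuel reacted = 0.973 × 82.2 → ξ = 79.98 mol.
Outlet (n = n₀ + ν ξ):
  C₂H₅OH: 82.2 − 1(79.98) = 2.219
  O₂: 386.2 − 3(79.98) = 146.2
  CO₂: 0 + 2(79.98) = 160
  H₂O: 0 + 3(79.98) = 239.9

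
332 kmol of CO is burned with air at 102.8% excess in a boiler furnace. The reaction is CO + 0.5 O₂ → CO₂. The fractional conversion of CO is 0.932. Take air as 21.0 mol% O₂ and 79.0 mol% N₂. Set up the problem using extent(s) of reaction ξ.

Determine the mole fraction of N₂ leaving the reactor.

0.711

Stoichiometric O₂ = 0.5 × 332 = 166 kmol; O₂ fed = 166 × 2.028 = 336.6 kmol.
N₂ fed = 336.6 × 79/21 = 1266 kmol.
Fuel reacted = 0.932 × 332 → ξ = 309.4 kmol.
Outlet (n = n₀ + ν ξ):
  CO: 332 − 1(309.4) = 22.58
  O₂: 336.6 − 0.5(309.4) = 181.9
  N₂: 1266 (inert)
  CO₂: 0 + 1(309.4) = 309.4
Total out = 1780 kmol; y_N₂ = 1266 / 1780 = 0.7113.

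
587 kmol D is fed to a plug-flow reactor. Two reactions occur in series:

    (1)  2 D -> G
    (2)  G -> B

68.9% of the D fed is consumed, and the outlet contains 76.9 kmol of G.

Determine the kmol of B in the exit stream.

125 kmol

Conversion of D: D consumed = 2ξ₁ = 0.689 × 587 → ξ₁ = 202.2 kmol.
G balance: n_G = 0 + 1ξ₁ − 1ξ₂ = 76.9 → ξ₂ = (1·202.2 − 76.9)/1 = 125.3 kmol.
Outlet amounts (n = n₀ + Σ ν·ξ):
  D: 587 − 2(202.2) = 182.6
  G: 0 + 1(202.2) − 1(125.3) = 76.9
  B: 0 + 1(125.3) = 125.3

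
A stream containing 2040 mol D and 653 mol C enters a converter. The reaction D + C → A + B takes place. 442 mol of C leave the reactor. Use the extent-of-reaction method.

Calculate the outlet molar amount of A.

211 mol

For C: n = n₀ − 1ξ → 442 = 653 − 1ξ, giving ξ = 211 mol.
Outlet amounts (n = n₀ + ν ξ):
  D: 2040 − 1(211) = 1829
  C: 653 − 1(211) = 442
  A: 0 + 1(211) = 211
  B: 0 + 1(211) = 211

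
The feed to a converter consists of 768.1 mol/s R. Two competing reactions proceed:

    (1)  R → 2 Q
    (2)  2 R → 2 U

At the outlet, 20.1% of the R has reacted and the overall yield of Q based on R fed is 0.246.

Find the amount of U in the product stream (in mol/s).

Yield of Q: 2ξ₁ / 768.1 = 0.246 → ξ₁ = 94.48 mol/s.
Conversion of R: 1ξ₁ + 2ξ₂ = 0.201 × 768.1 = 154.4 → ξ₂ = 29.96 mol/s.
Outlet amounts (n = n₀ + Σ ν·ξ):
  R: 768.1 − 1(94.48) − 2(29.96) = 613.7
  Q: 0 + 2(94.48) = 189
  U: 0 + 2(29.96) = 59.91

59.9 mol/s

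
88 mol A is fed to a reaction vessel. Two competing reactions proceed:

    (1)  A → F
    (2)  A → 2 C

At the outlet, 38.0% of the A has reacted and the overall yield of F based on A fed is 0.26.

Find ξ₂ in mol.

ξ₂ = 10.6 mol

Yield of F: 1ξ₁ / 88 = 0.26 → ξ₁ = 22.88 mol.
Conversion of A: 1ξ₁ + 1ξ₂ = 0.38 × 88 = 33.44 → ξ₂ = 10.56 mol.
Outlet amounts (n = n₀ + Σ ν·ξ):
  A: 88 − 1(22.88) − 1(10.56) = 54.56
  F: 0 + 1(22.88) = 22.88
  C: 0 + 2(10.56) = 21.12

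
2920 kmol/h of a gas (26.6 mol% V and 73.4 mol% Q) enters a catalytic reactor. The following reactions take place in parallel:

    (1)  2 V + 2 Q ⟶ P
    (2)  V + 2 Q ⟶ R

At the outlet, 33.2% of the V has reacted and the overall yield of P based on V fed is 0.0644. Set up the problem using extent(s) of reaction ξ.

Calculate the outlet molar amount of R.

Yield of P: 1ξ₁ / 776.7 = 0.0644 → ξ₁ = 50.02 kmol/h.
Conversion of V: 2ξ₁ + 1ξ₂ = 0.332 × 776.7 = 257.9 → ξ₂ = 157.8 kmol/h.
Outlet amounts (n = n₀ + Σ ν·ξ):
  V: 776.7 − 2(50.02) − 1(157.8) = 518.8
  Q: 2143 − 2(50.02) − 2(157.8) = 1728
  P: 0 + 1(50.02) = 50.02
  R: 0 + 1(157.8) = 157.8

158 kmol/h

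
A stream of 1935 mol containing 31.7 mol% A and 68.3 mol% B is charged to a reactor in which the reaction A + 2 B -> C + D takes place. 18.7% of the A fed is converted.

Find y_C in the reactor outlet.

A reacted = 0.187 × 613.4 = 114.7 mol; ν_A = −1, so ξ = 114.7/1 = 114.7 mol.
Outlet amounts (n = n₀ + ν ξ):
  A: 613.4 − 1(114.7) = 498.7
  B: 1322 − 2(114.7) = 1092
  C: 0 + 1(114.7) = 114.7
  D: 0 + 1(114.7) = 114.7
Total out = 1820 mol; y_C = 114.7 / 1820 = 0.06301.

0.063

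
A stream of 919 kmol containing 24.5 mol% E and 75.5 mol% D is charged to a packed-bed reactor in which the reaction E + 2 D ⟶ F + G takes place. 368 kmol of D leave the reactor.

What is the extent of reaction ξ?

For D: n = n₀ − 2ξ → 368 = 693.8 − 2ξ, giving ξ = 162.9 kmol.
Outlet amounts (n = n₀ + ν ξ):
  E: 225.2 − 1(162.9) = 62.23
  D: 693.8 − 2(162.9) = 368
  F: 0 + 1(162.9) = 162.9
  G: 0 + 1(162.9) = 162.9

ξ = 163 kmol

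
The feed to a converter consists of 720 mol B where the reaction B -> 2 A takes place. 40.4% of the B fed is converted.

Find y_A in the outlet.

B reacted = 0.404 × 720 = 290.9 mol; ν_B = −1, so ξ = 290.9/1 = 290.9 mol.
Outlet amounts (n = n₀ + ν ξ):
  B: 720 − 1(290.9) = 429.1
  A: 0 + 2(290.9) = 581.8
Total out = 1011 mol; y_A = 581.8 / 1011 = 0.5755.

0.575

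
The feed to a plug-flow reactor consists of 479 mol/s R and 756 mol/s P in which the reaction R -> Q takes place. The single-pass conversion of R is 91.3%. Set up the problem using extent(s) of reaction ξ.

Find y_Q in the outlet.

0.354

R reacted = 0.913 × 479 = 437.3 mol/s; ν_R = −1, so ξ = 437.3/1 = 437.3 mol/s.
Outlet amounts (n = n₀ + ν ξ):
  R: 479 − 1(437.3) = 41.67
  Q: 0 + 1(437.3) = 437.3
  P: 756 (inert)
Total out = 1235 mol/s; y_Q = 437.3 / 1235 = 0.3541.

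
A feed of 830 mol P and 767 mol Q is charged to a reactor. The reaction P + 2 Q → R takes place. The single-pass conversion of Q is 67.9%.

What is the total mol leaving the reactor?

1080 mol

Q reacted = 0.679 × 767 = 520.8 mol; ν_Q = −2, so ξ = 520.8/2 = 260.4 mol.
Outlet amounts (n = n₀ + ν ξ):
  P: 830 − 1(260.4) = 569.6
  Q: 767 − 2(260.4) = 246.2
  R: 0 + 1(260.4) = 260.4
Total out = 569.6 + 246.2 + 260.4 = 1076 mol.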